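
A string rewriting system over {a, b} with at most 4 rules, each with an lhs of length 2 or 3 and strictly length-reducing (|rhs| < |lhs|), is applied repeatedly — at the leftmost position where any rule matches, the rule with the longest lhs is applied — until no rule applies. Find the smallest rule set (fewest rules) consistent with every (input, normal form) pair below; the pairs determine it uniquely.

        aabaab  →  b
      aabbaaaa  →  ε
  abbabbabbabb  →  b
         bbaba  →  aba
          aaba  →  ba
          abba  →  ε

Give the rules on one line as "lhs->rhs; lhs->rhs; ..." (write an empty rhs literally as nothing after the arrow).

aa->; bb->b; bba->a

  | aabaab => baab => bb => b
  | aabbaaaa => bbaaaa => aaaa => aa => ε
  | abbabbabbabb => aabbabbabb => bbabbabb => abbabb => aabb => bb => b
  | bbaba => aba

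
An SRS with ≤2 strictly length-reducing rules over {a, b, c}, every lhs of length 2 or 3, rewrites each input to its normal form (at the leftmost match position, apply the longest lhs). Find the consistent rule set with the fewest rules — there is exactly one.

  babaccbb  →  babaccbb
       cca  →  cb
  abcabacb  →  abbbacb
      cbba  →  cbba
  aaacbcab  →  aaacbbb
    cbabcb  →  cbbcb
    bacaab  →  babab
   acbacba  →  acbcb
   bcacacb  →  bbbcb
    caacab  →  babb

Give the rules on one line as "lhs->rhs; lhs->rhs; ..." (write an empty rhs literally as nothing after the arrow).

ca->b; cba->cb

  | babaccbb
  | cca => cb
  | abcabacb => abbbacb
  | cbba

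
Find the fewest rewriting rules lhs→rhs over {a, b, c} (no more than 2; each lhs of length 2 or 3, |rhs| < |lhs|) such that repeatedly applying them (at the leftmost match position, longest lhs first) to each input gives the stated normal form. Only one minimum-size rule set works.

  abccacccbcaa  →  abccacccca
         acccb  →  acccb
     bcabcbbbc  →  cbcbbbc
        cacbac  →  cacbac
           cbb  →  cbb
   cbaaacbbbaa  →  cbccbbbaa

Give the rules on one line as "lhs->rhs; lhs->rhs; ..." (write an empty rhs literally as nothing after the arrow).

aaa->c; bca->c

  | abccacccbcaa => abccacccca
  | acccb
  | bcabcbbbc => cbcbbbc
  | cacbac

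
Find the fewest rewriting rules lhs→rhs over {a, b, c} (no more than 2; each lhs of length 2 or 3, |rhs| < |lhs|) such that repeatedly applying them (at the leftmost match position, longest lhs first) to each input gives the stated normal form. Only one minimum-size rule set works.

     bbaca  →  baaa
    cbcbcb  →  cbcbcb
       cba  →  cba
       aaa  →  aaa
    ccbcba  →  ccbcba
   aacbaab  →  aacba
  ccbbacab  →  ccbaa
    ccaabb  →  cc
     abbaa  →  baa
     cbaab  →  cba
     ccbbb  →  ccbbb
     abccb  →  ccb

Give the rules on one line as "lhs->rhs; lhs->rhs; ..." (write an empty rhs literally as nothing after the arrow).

ab->; bac->aa

  | bbaca => baaa
  | cbcbcb
  | cba
  | aaa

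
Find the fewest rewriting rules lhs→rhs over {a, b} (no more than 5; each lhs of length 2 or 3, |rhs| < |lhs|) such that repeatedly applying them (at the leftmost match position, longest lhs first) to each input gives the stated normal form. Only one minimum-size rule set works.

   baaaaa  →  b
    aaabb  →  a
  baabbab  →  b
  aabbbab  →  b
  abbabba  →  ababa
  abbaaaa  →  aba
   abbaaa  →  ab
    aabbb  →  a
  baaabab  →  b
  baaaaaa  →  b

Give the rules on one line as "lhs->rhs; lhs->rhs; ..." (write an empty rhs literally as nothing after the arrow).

  | baaaaa => bbaa => baa => b
  | aaabb => bbb => a
  | baabbab => bbbab => aab => b
  | aabbbab => bbbab => aab => b

aa->; aaa->b; bb->b; bbb->a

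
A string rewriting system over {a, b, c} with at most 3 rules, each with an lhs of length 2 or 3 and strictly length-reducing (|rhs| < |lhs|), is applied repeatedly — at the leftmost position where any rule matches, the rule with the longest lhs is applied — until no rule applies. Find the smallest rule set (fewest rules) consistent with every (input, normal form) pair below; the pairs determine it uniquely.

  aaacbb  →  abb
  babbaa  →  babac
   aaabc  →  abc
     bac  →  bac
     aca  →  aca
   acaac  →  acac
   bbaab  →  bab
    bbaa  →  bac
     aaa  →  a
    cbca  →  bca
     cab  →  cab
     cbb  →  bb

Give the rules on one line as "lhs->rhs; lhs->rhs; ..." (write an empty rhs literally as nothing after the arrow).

aa->a; baa->ac; cb->b

  | aaacbb => aacbb => acbb => abb
  | babbaa => babac
  | aaabc => aabc => abc
  | bac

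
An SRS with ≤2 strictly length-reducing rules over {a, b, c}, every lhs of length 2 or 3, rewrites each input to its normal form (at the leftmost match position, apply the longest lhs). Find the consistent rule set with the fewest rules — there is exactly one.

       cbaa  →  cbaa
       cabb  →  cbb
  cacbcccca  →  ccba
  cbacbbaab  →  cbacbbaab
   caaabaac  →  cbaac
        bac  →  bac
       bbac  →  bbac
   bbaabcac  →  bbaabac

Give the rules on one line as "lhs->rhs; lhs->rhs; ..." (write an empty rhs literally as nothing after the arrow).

bc->b; ca->c

  | cbaa
  | cabb => cbb
  | cacbcccca => ccbcccca => ccbccca => ccbcca => ccbca => ccba
  | cbacbbaab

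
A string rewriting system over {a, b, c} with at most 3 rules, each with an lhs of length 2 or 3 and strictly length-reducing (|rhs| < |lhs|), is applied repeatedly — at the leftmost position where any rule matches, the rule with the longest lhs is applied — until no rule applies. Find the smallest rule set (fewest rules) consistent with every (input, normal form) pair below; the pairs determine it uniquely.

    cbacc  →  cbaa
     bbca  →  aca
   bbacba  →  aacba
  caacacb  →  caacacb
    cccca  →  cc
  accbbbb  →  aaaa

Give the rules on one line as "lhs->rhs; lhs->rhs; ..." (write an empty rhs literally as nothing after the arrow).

  | cbacc => cbaa
  | bbca => aca
  | bbacba => aacba
  | caacacb

acc->aa; bb->a; cca->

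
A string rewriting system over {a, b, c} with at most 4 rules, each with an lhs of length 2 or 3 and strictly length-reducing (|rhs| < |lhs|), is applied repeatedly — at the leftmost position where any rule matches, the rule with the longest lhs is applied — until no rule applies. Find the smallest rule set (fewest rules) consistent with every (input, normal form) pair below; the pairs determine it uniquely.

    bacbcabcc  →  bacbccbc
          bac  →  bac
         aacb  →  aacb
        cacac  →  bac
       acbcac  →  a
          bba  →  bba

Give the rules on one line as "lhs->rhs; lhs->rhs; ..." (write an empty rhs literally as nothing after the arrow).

  | bacbcabcc => bacbccbc
  | bac
  | aacb
  | cacac => bac

abc->cb; cac->b; cbb->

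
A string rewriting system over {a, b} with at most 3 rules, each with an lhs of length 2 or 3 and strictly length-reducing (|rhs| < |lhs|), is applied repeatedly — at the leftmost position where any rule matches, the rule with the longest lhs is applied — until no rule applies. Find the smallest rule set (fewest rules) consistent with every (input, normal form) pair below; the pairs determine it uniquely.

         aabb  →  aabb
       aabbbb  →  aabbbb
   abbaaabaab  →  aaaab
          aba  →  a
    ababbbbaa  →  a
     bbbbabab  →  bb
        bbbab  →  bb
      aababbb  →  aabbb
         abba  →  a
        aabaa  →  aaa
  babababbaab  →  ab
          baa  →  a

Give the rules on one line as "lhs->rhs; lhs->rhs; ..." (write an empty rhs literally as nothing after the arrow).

  | aabb
  | aabbbb
  | abbaaabaab => aaabaab => aaaab
  | aba => a

ba->; bba->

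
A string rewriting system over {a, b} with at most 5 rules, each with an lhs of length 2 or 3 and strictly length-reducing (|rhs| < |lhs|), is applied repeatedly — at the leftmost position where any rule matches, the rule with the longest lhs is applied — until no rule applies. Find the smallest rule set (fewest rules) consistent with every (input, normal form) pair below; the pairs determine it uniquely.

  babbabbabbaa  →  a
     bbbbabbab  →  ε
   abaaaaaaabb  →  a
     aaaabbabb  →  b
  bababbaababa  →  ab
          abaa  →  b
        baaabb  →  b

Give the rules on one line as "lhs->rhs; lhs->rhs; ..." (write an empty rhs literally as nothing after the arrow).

  | babbabbabbaa => bbbabbabbaa => babbabbaa => bbbabbaa => babbaa => bbbaa => baa => a
  | bbbbabbab => bbabbab => abbab => aab => bb => ε
  | abaaaaaaabb => aaaaaaabb => baaaaabb => aaaabb => baabb => abb => a
  | aaaabbabb => baabbabb => abbabb => aabb => bbb => b

aa->b; ba->b; baa->a; bb->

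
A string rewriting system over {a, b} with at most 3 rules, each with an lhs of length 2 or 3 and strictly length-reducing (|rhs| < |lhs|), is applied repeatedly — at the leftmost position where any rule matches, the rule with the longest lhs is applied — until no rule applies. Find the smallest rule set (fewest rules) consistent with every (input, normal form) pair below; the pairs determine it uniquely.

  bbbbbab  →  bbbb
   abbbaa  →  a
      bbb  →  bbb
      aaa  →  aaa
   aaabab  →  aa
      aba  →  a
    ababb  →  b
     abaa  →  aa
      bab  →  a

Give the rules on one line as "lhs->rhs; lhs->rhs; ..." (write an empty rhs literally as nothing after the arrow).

ab->; bab->a; bba->

  | bbbbbab => bbbb
  | abbbaa => bbaa => a
  | bbb
  | aaa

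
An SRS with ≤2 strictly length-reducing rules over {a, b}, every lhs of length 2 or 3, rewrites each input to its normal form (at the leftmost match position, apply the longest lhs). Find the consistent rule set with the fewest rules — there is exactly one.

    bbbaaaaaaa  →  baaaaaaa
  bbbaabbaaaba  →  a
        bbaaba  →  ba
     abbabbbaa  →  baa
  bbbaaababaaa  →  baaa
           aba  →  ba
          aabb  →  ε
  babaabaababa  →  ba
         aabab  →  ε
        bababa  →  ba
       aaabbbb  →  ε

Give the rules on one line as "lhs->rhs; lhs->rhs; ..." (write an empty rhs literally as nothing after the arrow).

  | bbbaaaaaaa => baaaaaaa
  | bbbaabbaaaba => baabbaaaba => babbaaaba => bbbaaaba => baaaba => baaba => baba => bba => a
  | bbaaba => aaba => aba => ba
  | abbabbbaa => bbabbbaa => abbbaa => bbbaa => baa

ab->b; bb->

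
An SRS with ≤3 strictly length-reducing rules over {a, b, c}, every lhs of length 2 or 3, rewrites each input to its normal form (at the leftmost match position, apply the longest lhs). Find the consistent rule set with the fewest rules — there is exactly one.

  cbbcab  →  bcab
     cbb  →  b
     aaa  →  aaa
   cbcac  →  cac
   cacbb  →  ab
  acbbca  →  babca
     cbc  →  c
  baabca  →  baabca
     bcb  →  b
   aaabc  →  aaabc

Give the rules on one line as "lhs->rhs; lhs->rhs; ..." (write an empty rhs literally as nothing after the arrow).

acb->ba; cb->

  | cbbcab => bcab
  | cbb => b
  | aaa
  | cbcac => cac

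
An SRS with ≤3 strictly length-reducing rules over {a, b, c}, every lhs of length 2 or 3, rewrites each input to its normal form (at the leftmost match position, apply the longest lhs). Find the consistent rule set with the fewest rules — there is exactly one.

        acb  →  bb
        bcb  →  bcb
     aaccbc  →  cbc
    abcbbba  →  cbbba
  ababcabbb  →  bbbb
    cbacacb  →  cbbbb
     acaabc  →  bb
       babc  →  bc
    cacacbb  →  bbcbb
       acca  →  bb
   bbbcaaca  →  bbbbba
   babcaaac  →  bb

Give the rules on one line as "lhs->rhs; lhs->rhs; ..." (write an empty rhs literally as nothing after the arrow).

  | acb => bb
  | bcb
  | aaccbc => abcbc => cbc
  | abcbbba => cbbba

ab->; ac->b; ca->b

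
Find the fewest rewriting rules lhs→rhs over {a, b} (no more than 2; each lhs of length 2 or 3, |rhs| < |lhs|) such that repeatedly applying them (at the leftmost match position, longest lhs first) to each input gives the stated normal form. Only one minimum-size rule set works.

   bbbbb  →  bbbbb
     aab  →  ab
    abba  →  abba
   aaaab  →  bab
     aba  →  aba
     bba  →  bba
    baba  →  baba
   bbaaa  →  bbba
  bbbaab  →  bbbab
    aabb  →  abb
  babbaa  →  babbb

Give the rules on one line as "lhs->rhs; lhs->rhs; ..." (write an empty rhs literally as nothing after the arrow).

aa->b; aab->ab

  | bbbbb
  | aab => ab
  | abba
  | aaaab => baab => bab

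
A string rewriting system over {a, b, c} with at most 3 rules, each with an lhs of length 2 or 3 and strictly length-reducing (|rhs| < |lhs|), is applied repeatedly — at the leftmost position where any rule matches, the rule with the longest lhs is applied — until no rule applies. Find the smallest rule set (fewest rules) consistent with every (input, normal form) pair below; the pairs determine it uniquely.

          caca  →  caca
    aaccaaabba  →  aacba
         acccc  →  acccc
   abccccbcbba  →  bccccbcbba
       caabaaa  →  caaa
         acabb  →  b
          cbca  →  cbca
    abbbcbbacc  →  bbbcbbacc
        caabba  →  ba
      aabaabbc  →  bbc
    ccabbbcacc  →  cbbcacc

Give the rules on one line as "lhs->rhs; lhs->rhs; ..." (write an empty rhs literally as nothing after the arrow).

ab->b; aba->; cab->

  | caca
  | aaccaaabba => aaccaabba => aaccabba => aacba
  | acccc
  | abccccbcbba => bccccbcbba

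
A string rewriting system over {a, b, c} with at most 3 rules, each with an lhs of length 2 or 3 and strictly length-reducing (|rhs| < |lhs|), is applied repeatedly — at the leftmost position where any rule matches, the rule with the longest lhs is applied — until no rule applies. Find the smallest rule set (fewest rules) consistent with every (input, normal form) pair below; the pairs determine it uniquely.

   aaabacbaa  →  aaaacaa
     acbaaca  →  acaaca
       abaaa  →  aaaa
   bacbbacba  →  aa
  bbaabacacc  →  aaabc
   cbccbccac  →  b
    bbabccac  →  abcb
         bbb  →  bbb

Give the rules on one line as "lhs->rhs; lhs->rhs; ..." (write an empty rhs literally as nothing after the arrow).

ba->a; cac->b; cbc->

  | aaabacbaa => aaaacbaa => aaaacaa
  | acbaaca => acaaca
  | abaaa => aaaa
  | bacbbacba => acbbacba => acbacba => acacba => abba => aba => aa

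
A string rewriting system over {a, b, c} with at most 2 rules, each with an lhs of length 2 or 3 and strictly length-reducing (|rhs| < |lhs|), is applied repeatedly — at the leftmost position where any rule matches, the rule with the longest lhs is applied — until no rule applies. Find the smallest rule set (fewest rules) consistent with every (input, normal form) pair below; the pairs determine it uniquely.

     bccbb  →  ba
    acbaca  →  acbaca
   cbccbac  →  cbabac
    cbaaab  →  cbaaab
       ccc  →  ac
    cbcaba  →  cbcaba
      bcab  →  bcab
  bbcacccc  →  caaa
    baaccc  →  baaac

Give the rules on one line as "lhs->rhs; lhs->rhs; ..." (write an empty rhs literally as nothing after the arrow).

bb->; cc->a

  | bccbb => babb => ba
  | acbaca
  | cbccbac => cbabac
  | cbaaab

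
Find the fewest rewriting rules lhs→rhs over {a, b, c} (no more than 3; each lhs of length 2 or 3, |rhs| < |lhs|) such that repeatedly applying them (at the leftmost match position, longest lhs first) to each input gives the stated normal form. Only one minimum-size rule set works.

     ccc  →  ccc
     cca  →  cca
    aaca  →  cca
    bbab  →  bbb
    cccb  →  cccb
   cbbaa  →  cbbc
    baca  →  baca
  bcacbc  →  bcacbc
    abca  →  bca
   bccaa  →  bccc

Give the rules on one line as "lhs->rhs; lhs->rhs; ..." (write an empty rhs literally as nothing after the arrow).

aa->c; ab->b

  | ccc
  | cca
  | aaca => cca
  | bbab => bbb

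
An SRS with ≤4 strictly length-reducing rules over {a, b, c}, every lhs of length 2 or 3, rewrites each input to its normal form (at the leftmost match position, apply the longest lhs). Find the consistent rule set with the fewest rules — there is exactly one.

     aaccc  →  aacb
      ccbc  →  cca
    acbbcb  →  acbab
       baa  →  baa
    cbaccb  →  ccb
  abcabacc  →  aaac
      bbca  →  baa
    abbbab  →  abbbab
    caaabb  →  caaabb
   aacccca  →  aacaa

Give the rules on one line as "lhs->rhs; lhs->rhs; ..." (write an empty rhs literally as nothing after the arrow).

  | aaccc => aacb
  | ccbc => cca
  | acbbcb => acbab
  | baa

bac->; bc->a; ccc->cb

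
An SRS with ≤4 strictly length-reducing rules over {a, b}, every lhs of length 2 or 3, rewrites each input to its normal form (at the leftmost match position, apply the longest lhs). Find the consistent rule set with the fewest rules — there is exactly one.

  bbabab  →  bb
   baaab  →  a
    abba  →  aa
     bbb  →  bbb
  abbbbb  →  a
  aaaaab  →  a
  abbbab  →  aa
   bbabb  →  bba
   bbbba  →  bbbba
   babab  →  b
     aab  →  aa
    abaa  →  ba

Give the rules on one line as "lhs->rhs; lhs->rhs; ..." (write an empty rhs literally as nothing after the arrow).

aaa->ba; ab->a; baa->

  | bbabab => bbaab => bb
  | baaab => ab => a
  | abba => aba => aa
  | bbb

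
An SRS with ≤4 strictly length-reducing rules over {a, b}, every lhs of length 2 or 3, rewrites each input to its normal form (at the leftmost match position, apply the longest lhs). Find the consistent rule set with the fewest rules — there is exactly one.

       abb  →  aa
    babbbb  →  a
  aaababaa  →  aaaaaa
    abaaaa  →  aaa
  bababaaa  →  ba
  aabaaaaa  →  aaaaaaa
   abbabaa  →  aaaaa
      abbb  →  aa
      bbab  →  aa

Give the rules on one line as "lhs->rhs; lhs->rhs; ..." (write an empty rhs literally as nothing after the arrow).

aab->aa; baa->; bb->a

  | abb => aa
  | babbbb => baabb => bb => a
  | aaababaa => aaaabaa => aaaaaa
  | abaaaa => aaa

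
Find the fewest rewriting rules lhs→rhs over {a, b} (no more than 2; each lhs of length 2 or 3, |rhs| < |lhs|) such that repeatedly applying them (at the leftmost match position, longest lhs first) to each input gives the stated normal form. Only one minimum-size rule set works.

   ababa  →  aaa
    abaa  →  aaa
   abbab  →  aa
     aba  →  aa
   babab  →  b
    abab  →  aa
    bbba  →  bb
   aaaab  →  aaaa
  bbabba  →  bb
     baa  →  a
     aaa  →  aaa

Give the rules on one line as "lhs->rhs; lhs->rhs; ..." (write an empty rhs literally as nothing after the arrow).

ab->a; ba->

  | ababa => aaba => aaa
  | abaa => aaa
  | abbab => abab => aab => aa
  | aba => aa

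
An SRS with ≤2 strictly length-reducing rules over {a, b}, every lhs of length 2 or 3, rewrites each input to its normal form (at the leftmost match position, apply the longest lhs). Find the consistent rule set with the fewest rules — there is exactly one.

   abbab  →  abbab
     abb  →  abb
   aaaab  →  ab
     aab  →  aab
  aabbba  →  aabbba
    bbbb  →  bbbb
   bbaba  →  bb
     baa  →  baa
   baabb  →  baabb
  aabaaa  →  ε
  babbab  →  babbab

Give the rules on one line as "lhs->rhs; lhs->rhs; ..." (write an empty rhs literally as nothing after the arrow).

aaa->; aba->

  | abbab
  | abb
  | aaaab => ab
  | aab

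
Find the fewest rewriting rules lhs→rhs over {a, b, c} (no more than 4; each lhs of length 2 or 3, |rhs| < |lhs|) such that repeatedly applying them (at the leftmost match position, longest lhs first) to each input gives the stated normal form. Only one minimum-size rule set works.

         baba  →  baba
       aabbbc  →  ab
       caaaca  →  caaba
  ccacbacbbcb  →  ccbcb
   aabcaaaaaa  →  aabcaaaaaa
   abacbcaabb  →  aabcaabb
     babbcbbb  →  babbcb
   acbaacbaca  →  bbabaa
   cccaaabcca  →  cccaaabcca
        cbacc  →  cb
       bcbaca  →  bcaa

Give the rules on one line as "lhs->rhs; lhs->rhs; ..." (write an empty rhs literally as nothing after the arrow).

ac->b; bac->a; bbb->; cbb->c

  | baba
  | aabbbc => aac => ab
  | caaaca => caaba
  | ccacbacbbcb => ccbbacbbcb => ccacbbcb => ccbbbcb => ccbcb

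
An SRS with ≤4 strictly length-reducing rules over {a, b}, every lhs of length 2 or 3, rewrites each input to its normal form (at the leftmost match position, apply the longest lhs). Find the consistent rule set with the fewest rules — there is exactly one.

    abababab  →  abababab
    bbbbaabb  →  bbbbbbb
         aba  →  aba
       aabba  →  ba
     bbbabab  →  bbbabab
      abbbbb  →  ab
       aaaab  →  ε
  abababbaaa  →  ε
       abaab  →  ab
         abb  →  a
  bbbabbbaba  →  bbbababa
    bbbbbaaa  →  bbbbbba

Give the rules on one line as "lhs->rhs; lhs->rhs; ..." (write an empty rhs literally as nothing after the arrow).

aa->; aab->; abb->a; baa->bb

  | abababab
  | bbbbaabb => bbbbbbb
  | aba
  | aabba => ba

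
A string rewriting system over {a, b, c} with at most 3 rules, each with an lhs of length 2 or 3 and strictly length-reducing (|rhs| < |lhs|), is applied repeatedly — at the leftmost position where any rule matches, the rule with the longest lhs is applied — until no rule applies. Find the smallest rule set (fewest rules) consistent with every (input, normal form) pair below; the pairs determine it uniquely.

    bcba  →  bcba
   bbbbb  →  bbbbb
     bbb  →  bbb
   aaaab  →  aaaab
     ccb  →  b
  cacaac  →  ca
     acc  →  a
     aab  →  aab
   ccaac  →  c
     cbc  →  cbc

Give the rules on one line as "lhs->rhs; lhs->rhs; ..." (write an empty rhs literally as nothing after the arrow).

  | bcba
  | bbbbb
  | bbb
  | aaaab

aac->c; cc->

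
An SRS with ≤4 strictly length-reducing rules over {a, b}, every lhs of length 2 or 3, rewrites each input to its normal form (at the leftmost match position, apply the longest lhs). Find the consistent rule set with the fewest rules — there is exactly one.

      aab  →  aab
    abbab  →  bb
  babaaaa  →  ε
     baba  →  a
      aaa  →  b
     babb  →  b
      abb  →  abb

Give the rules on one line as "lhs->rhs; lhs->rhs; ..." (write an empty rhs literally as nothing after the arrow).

  | aab
  | abbab => aaab => bb
  | babaaaa => aaaa => ba => ε
  | baba => a

aaa->b; ba->; bab->; bba->aa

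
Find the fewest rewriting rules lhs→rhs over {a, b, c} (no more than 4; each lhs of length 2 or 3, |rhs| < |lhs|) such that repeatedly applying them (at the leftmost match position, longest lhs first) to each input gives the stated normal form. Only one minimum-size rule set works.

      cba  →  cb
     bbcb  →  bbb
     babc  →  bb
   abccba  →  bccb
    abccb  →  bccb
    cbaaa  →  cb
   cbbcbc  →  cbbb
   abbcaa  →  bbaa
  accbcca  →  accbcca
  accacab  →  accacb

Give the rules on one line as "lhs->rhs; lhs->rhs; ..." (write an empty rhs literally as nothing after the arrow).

ab->b; bbc->bb; cba->cb

  | cba => cb
  | bbcb => bbb
  | babc => bbc => bb
  | abccba => bccba => bccb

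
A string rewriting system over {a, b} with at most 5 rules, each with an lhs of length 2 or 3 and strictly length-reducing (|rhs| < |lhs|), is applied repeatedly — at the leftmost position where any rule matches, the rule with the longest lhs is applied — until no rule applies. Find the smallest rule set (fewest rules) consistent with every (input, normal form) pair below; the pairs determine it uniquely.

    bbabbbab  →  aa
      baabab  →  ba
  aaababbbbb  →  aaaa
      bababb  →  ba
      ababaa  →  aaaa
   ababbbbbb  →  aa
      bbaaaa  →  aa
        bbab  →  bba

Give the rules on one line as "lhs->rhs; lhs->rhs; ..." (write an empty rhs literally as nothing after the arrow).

  | bbabbbab => bbbabab => abab => aab => aa
  | baabab => abbab => baab => abb => ba
  | aaababbbbb => aaaabbbbb => aaababbb => aaaabbb => aaabab => aaaab => aaaa
  | bababb => baabb => abbb => bab => ba

ab->a; abb->ba; baa->ab; bbb->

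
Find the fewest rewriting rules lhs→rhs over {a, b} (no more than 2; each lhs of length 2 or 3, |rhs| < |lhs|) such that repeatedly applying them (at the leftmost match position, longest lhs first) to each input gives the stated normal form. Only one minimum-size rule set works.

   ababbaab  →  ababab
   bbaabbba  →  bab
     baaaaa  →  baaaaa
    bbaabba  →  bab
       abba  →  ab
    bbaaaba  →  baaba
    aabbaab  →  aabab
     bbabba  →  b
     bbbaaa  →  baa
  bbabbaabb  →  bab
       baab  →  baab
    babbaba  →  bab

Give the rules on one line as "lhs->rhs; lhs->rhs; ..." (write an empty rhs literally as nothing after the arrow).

bb->b; bba->b

  | ababbaab => ababab
  | bbaabbba => babbba => babba => bab
  | baaaaa
  | bbaabba => babba => bab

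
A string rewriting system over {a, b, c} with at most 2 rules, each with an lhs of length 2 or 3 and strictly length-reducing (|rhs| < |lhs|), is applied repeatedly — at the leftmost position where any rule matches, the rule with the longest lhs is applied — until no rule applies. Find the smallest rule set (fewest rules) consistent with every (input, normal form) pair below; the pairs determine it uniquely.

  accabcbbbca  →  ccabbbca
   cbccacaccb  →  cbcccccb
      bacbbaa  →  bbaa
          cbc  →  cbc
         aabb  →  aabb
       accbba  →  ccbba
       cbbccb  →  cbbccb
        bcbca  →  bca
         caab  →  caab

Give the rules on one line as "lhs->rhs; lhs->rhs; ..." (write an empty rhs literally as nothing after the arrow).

ac->c; bcb->b

  | accabcbbbca => ccabcbbbca => ccabbbca
  | cbccacaccb => cbcccaccb => cbcccccb
  | bacbbaa => bcbbaa => bbaa
  | cbc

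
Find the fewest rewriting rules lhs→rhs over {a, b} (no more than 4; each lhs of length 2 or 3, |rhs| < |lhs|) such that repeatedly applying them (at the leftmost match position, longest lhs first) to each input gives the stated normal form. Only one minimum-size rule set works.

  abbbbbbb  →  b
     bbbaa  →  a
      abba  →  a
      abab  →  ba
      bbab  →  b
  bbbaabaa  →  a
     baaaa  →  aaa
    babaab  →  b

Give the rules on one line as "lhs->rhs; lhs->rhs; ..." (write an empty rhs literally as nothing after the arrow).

  | abbbbbbb => bbbbbbb => bbbbb => bbb => b
  | bbbaa => baa => a
  | abba => bba => a
  | abab => bab => ba

ab->b; baa->a; bab->ba; bb->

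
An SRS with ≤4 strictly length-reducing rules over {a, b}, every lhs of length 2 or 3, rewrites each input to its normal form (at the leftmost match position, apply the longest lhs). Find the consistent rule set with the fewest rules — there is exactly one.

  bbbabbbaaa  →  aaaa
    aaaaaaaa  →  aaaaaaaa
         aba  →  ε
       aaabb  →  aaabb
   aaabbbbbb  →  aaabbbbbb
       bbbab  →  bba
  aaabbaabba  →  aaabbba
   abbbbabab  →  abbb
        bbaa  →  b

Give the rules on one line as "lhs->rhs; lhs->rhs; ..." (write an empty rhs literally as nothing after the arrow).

aba->; baa->; bab->a

  | bbbabbbaaa => bbabbaaa => babaaa => aaaa
  | aaaaaaaa
  | aba => ε
  | aaabb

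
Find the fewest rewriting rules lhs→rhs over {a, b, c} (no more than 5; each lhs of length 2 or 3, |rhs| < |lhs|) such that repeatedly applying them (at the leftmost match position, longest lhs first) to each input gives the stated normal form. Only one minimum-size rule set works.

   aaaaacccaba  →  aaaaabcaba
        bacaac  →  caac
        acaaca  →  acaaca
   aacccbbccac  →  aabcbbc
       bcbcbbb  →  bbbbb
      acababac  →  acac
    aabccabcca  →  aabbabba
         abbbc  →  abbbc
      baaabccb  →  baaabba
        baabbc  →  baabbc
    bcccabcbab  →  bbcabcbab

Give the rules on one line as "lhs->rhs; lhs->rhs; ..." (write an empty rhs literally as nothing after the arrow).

  | aaaaacccaba => aaaaabcaba
  | bacaac => caac
  | acaaca
  | aacccbbccac => aabcbbccac => aabcbbbac => aabcbbc

bac->c; cbc->b; cc->b; ccb->ba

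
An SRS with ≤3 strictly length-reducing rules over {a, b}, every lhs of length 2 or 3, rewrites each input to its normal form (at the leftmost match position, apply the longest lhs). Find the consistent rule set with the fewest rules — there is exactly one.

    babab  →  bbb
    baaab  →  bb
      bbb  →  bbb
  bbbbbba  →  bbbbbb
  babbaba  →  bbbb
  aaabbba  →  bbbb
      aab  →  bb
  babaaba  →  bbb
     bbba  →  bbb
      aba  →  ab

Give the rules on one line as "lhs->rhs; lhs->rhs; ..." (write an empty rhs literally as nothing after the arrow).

aa->b; ba->b

  | babab => bbab => bbb
  | baaab => baab => bab => bb
  | bbb
  | bbbbbba => bbbbbb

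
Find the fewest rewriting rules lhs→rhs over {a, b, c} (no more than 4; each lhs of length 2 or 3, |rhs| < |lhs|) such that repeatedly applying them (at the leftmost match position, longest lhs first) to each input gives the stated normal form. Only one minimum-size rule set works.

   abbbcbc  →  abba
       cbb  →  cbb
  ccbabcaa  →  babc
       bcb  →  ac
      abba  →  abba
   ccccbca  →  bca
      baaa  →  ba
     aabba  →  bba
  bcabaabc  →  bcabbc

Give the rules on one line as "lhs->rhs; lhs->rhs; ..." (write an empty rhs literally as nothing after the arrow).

  | abbbcbc => abbacc => abba
  | cbb
  | ccbabcaa => babcaa => babc
  | bcb => ac

aa->; bcb->ac; cc->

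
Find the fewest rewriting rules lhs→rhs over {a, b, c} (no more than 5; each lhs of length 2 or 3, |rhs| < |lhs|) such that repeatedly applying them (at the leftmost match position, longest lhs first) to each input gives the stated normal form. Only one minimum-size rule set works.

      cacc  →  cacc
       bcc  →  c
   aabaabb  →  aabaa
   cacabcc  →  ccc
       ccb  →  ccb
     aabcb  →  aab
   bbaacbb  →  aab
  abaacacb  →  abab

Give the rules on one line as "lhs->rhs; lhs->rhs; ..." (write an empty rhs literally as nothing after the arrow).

aca->b; acb->a; bb->; bc->

  | cacc
  | bcc => c
  | aabaabb => aabaa
  | cacabcc => cbbcc => ccc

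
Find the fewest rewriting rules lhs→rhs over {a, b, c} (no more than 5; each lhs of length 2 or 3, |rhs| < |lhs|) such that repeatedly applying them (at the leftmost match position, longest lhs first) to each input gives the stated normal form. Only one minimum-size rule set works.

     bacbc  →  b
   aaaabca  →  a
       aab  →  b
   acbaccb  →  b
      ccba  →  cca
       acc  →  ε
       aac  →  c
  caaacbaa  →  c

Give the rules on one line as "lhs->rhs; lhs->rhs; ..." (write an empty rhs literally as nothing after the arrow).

  | bacbc => acbc => bbc => b
  | aaaabca => aabca => bca => a
  | aab => b
  | acbaccb => bbaccb => baccb => accb => bcb => b

aa->; ac->b; ba->a; bc->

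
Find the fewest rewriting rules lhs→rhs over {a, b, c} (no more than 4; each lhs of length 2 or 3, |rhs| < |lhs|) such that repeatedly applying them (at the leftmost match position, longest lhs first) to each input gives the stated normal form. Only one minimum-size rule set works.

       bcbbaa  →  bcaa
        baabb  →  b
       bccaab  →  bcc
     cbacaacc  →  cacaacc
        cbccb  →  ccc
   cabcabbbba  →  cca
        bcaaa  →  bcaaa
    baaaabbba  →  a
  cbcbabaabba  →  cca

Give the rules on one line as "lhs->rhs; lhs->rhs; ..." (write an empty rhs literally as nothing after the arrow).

ab->b; bb->; cb->c

  | bcbbaa => bcbaa => bcaa
  | baabb => babb => bbb => b
  | bccaab => bccab => bccb => bcc
  | cbacaacc => cacaacc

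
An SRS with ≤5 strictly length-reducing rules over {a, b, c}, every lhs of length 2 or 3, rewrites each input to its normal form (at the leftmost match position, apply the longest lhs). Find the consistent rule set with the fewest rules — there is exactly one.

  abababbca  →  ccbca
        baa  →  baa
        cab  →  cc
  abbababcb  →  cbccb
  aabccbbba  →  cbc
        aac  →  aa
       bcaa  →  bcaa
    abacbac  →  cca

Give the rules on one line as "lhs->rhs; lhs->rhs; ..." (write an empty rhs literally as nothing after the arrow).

ab->c; ac->a; bba->bc; ccc->cc

  | abababbca => cababbca => ccabbca => cccbca => ccbca
  | baa
  | cab => cc
  | abbababcb => cbababcb => cbcabcb => cbcccb => cbccb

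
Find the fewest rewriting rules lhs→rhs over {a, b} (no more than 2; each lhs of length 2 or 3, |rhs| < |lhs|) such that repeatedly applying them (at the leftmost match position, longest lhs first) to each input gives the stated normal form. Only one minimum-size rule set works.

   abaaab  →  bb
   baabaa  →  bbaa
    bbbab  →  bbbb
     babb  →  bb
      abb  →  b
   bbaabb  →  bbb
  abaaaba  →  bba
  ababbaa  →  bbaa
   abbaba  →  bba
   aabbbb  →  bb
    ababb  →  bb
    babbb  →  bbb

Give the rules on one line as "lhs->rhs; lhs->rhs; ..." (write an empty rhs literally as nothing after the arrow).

ab->b; abb->b

  | abaaab => baaab => baab => bab => bb
  | baabaa => babaa => bbaa
  | bbbab => bbbb
  | babb => bb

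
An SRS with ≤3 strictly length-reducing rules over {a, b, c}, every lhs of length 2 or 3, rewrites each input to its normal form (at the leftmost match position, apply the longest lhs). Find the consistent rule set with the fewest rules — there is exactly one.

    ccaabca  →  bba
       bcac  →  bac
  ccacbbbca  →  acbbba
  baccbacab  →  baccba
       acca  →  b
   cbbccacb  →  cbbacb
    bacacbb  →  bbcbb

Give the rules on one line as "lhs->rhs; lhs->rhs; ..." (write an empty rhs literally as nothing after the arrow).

aa->b; ca->a; cab->

  | ccaabca => caabca => aabca => bbca => bba
  | bcac => bac
  | ccacbbbca => cacbbbca => acbbbca => acbbba
  | baccbacab => baccba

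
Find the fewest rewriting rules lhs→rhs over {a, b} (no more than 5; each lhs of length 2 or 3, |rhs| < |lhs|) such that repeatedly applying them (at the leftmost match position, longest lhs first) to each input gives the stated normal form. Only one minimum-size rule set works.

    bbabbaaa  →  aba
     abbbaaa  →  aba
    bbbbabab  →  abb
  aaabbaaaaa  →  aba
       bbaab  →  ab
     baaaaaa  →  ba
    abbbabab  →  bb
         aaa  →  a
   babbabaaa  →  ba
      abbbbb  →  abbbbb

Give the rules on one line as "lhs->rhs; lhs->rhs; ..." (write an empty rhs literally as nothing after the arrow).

aa->a; aab->b; bab->b; bba->ab

  | bbabbaaa => abbbaaa => ababaa => abaa => aba
  | abbbaaa => ababaa => abaa => aba
  | bbbbabab => bbabbab => abbbab => ababb => abb
  | aaabbaaaaa => aabbaaaaa => bbaaaaa => abaaaa => abaaa => abaa => aba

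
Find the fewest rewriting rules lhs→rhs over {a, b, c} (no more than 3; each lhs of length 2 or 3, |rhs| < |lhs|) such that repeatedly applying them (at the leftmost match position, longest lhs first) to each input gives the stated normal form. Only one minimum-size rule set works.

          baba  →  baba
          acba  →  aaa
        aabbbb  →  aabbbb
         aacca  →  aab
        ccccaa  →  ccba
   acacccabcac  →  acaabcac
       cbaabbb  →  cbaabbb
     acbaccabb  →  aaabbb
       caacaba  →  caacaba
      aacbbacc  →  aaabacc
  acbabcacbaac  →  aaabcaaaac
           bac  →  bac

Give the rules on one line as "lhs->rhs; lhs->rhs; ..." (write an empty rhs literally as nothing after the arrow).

acb->aa; cca->b

  | baba
  | acba => aaa
  | aabbbb
  | aacca => aab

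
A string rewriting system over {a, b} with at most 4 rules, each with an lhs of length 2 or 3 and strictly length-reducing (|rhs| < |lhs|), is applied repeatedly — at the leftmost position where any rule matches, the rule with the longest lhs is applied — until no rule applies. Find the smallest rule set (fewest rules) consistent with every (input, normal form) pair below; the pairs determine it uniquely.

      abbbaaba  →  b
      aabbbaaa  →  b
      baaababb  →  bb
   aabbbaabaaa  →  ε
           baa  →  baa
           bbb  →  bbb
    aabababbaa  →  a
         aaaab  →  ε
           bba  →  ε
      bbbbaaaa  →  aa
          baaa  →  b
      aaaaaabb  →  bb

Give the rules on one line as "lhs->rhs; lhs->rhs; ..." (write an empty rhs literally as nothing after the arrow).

  | abbbaaba => bbaaba => aba => b
  | aabbbaaa => abbaaa => baaa => b
  | baaababb => bbabb => bb
  | aabbbaabaaa => abbaabaaa => baabaaa => babaa => bba => ε

aaa->; ab->; aba->b; bba->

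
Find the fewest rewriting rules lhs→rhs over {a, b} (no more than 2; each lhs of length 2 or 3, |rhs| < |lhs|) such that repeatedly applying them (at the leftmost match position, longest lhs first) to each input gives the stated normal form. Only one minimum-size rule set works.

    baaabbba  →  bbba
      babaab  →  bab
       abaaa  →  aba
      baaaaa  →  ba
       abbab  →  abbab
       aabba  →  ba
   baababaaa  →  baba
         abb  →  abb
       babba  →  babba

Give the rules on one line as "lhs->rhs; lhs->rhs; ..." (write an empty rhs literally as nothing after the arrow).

aa->a; aab->

  | baaabbba => baabbba => bbba
  | babaab => bab
  | abaaa => abaa => aba
  | baaaaa => baaaa => baaa => baa => ba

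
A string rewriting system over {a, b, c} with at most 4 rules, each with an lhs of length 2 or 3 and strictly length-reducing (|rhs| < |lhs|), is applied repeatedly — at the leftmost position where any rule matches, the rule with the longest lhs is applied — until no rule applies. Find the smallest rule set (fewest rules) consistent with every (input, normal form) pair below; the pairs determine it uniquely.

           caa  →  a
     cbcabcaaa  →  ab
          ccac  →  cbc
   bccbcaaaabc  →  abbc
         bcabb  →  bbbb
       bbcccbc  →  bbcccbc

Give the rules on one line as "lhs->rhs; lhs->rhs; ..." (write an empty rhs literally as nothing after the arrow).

  | caa => ba => a
  | cbcabcaaa => cbbbcaaa => cbbbbaa => cbbaba => cabba => bbba => bab => ab
  | ccac => cbc
  | bccbcaaaabc => bccbbaaabc => bccabaabc => bcbbaabc => bcababc => bbbabc => babbc => abbc

ba->a; bba->ab; ca->b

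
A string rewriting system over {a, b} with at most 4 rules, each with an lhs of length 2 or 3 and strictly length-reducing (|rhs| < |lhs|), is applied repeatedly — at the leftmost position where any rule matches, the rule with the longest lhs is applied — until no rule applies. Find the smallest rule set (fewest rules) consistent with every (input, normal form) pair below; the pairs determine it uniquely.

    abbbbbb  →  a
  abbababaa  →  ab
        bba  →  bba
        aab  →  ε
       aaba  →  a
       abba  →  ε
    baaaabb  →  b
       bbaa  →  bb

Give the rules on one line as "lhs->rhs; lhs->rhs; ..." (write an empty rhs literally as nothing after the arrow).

aa->; aab->aa; abb->a

  | abbbbbb => abbbb => abb => a
  | abbababaa => aababaa => aaabaa => abaa => ab
  | bba
  | aab => aa => ε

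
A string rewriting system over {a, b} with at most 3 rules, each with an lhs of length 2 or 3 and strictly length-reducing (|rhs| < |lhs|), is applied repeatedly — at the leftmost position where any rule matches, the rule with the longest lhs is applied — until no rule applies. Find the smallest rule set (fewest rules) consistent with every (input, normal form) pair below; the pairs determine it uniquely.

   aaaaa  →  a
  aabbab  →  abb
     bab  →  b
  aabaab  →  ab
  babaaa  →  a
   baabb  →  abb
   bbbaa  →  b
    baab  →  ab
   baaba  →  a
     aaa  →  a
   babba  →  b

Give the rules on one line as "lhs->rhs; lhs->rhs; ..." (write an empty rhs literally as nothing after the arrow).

aa->a; ba->

  | aaaaa => aaaa => aaa => aa => a
  | aabbab => abbab => abb
  | bab => b
  | aabaab => abaab => aab => ab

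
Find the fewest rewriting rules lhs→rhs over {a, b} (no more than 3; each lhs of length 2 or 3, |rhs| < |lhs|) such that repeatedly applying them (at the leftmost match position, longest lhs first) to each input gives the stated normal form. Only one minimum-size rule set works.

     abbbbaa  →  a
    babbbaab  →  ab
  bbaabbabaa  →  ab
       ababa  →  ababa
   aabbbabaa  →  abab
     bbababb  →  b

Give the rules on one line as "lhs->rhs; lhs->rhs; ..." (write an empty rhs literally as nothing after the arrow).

  | abbbbaa => aabbaa => bbaa => aaa => a
  | babbbaab => baabaab => bbaab => aaab => ab
  | bbaabbabaa => aaabbabaa => abbabaa => aaabaa => abaa => ab
  | ababa

aa->; bb->a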